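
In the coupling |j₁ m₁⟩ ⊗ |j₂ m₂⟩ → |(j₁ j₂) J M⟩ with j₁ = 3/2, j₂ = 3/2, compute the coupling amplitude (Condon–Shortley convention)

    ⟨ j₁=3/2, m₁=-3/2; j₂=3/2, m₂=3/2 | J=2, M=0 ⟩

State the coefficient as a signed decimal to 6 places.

j₁+j₂−J=1  J+j₁−j₂=2  J−j₁+j₂=2  j₁+j₂+J+1=6
(j₁±m₁, j₂±m₂, J±M) = (0,3,3,0,2,2)
P² = 4
sum k=1..1:
  [1] −1/4 = -1/4
S = -1/4
C² = P²·S² = 1/4 ; C = -0.500000

−√(1/4) = -0.500000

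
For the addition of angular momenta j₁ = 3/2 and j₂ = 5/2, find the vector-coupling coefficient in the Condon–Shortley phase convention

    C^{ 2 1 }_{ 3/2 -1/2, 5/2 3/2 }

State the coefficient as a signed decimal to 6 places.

√[5·2!1!3!/7! · 1!2!4!1!3!1!] = √(24/7)
  +(−1)^1/∏(1,1,1,3,0,0)! = -1/6  (running -1/6)
  +(−1)^2/∏(2,0,0,2,1,1)! = 1/4  (running 1/12)
⟨..|..⟩ = √(24/7)·(1/12) = +0.154303

+√(1/42) ≈ +0.154303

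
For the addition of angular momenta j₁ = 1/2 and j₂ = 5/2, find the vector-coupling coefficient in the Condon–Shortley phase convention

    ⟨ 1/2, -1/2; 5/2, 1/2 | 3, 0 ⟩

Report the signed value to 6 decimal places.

+√(1/2) ≈ +0.707107

√[7·0!1!5!/7! · 0!1!3!2!3!3!] = √(72)
  +(−1)^0/∏(0,0,1,3,0,2)! = 1/12  (running 1/12)
⟨..|..⟩ = √(72)·(1/12) = +0.707107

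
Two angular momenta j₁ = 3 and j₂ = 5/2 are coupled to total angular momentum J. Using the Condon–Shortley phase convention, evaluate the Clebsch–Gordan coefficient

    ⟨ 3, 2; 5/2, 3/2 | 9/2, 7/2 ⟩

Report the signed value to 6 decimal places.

√[10·1!5!4!/11! · 5!1!4!1!8!1!] = √(921600/11)
  +(−1)^0/∏(0,1,1,4,4,0)! = 1/576  (running 1/576)
  +(−1)^1/∏(1,0,0,3,5,1)! = -1/720  (running 1/2880)
⟨..|..⟩ = √(921600/11)·(1/2880) = +0.100504

+√(1/99) ≈ +0.100504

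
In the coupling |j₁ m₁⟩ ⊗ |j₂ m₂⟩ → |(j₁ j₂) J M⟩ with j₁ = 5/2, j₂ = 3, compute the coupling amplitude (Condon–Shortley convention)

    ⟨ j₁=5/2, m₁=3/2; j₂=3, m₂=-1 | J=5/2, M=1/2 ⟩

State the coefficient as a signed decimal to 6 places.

-0.169031  (= −√(1/35))

j₁+j₂−J=3  J+j₁−j₂=2  J−j₁+j₂=3  j₁+j₂+J+1=9
(j₁±m₁, j₂±m₂, J±M) = (4,1,2,4,3,2)
P² = 576/35
sum k=0..1:
  [0] +1/12 = 1/12
  [1] −1/8 = -1/8
S = -1/24
C² = P²·S² = 1/35 ; C = -0.169031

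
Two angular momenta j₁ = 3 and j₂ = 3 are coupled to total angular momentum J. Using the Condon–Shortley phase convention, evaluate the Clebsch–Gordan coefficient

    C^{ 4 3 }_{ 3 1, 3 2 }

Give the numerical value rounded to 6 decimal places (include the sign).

−√(1/11) ≈ -0.301511

j₁+j₂−J=2  J+j₁−j₂=4  J−j₁+j₂=4  j₁+j₂+J+1=11
(j₁±m₁, j₂±m₂, J±M) = (4,2,5,1,7,1)
P² = 82944/11
sum k=1..2:
  [1] −1/144 = -1/144
  [2] +1/288 = 1/288
S = -1/288
C² = P²·S² = 1/11 ; C = -0.301511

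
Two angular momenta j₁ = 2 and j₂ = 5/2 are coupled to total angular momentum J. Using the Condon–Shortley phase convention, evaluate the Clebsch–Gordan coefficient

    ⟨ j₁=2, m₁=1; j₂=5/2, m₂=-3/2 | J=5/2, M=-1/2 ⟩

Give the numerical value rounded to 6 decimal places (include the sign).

triangle: 2!*2!*3!/8! = 24/40320
(j±m)!: 3!*1!*1!*4!*2!*3! = 1728
prefactor² = (2J+1)*Δ*N² = 216/35
  k=0: +1/(0!*2!*1!*1!*1!*2!) = 1/4
  k=1: −1/(1!*1!*0!*0!*2!*3!) = -1/12
Σ = 1/6  ⇒  CG² = 216/35*1/6² = 6/35
CG = +√(6/35) = +0.414039

+√(6/35) ≈ +0.414039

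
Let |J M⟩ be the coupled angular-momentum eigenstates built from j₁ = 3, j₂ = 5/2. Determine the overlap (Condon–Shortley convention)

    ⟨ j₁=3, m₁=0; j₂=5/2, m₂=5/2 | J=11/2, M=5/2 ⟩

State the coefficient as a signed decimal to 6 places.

j₁+j₂−J=0  J+j₁−j₂=6  J−j₁+j₂=5  j₁+j₂+J+1=12
(j₁±m₁, j₂±m₂, J±M) = (3,3,5,0,8,3)
P² = 24883200/11
sum k=0..0:
  [0] +1/4320 = 1/4320
S = 1/4320
C² = P²·S² = 4/33 ; C = +0.348155

+√(4/33) = +0.348155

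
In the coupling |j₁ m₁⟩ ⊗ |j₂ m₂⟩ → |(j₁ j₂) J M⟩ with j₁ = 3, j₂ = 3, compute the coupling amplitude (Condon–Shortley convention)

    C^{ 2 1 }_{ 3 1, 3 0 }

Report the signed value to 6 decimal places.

triangle: 4!*2!*2!/9! = 96/362880
(j±m)!: 4!*2!*3!*3!*3!*1! = 10368
prefactor² = (2J+1)*Δ*N² = 96/7
  k=1: −1/(1!*3!*1!*2!*1!*0!) = -1/12
  k=2: +1/(2!*2!*0!*1!*2!*1!) = 1/8
Σ = 1/24  ⇒  CG² = 96/7*1/24² = 1/42
CG = +√(1/42) = +0.154303

+0.154303  (= +√(1/42))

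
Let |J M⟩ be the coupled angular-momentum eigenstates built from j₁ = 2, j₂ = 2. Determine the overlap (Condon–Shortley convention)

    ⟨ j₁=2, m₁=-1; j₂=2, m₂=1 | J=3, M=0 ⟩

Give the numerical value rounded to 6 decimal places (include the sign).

√[7·1!3!3!/8! · 1!3!3!1!3!3!] = √(81/10)
  +(−1)^0/∏(0,1,3,3,0,0)! = 1/36  (running 1/36)
  +(−1)^1/∏(1,0,2,2,1,1)! = -1/4  (running -2/9)
⟨..|..⟩ = √(81/10)·(-2/9) = -0.632456

-0.632456  (= −√(2/5))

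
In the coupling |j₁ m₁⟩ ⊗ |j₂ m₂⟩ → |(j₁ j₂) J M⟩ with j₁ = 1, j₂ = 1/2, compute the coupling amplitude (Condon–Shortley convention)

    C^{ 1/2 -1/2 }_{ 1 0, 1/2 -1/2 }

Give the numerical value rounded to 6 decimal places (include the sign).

√[2·1!1!0!/3! · 1!1!0!1!0!1!] = √(1/3)
  +(−1)^0/∏(0,1,1,0,0,0)! = 1  (running 1)
⟨..|..⟩ = √(1/3)·(1) = +0.577350

+0.577350  (= +√(1/3))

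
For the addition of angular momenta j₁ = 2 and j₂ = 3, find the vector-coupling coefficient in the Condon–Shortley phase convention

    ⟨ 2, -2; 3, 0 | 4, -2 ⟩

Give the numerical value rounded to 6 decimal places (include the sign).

-0.654654

j₁+j₂−J=1  J+j₁−j₂=3  J−j₁+j₂=5  j₁+j₂+J+1=10
(j₁±m₁, j₂±m₂, J±M) = (0,4,3,3,2,6)
P² = 15552/7
sum k=1..1:
  [1] −1/72 = -1/72
S = -1/72
C² = P²·S² = 3/7 ; C = -0.654654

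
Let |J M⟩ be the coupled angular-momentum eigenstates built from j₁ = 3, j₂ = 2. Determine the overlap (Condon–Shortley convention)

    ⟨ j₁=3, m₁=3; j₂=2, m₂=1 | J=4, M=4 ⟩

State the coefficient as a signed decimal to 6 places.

j₁+j₂−J=1  J+j₁−j₂=5  J−j₁+j₂=3  j₁+j₂+J+1=10
(j₁±m₁, j₂±m₂, J±M) = (6,0,3,1,8,0)
P² = 311040
sum k=0..0:
  [0] +1/720 = 1/720
S = 1/720
C² = P²·S² = 3/5 ; C = +0.774597

+0.774597  (= +√(3/5))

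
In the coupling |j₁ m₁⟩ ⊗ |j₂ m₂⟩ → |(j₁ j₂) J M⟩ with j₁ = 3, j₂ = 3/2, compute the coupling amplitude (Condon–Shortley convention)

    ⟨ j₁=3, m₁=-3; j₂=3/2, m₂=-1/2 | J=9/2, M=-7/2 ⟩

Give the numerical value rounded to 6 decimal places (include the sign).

+0.577350  (= +√(1/3))

triangle: 0!×6!×3!/10! = 4320/3628800
(j±m)!: 0!×6!×1!×2!×1!×8! = 58060800
prefactor² = (2J+1)×Δ×N² = 691200
  k=0: +1/(0!×0!×6!×1!×0!×2!) = 1/1440
Σ = 1/1440  ⇒  CG² = 691200×1/1440² = 1/3
CG = +√(1/3) = +0.577350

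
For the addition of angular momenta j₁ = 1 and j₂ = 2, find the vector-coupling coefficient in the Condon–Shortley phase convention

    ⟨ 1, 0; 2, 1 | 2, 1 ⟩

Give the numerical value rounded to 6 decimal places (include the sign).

√[5·1!1!3!/6! · 1!1!3!1!3!1!] = √(3/2)
  +(−1)^0/∏(0,1,1,3,0,0)! = 1/6  (running 1/6)
  +(−1)^1/∏(1,0,0,2,1,1)! = -1/2  (running -1/3)
⟨..|..⟩ = √(3/2)·(-1/3) = -0.408248

-0.408248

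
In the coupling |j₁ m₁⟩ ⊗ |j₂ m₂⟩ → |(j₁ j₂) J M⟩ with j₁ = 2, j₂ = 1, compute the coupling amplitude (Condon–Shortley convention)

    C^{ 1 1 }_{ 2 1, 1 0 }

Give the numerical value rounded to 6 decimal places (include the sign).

−√(3/10) ≈ -0.547723

j₁+j₂−J=2  J+j₁−j₂=2  J−j₁+j₂=0  j₁+j₂+J+1=5
(j₁±m₁, j₂±m₂, J±M) = (3,1,1,1,2,0)
P² = 6/5
sum k=1..1:
  [1] −1/2 = -1/2
S = -1/2
C² = P²·S² = 3/10 ; C = -0.547723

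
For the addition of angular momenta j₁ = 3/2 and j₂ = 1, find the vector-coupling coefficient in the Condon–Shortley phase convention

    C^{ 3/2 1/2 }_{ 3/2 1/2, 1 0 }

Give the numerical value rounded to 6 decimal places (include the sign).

+0.258199

j₁+j₂−J=1  J+j₁−j₂=2  J−j₁+j₂=1  j₁+j₂+J+1=5
(j₁±m₁, j₂±m₂, J±M) = (2,1,1,1,2,1)
P² = 4/15
sum k=0..1:
  [0] +1/1 = 1
  [1] −1/2 = -1/2
S = 1/2
C² = P²·S² = 1/15 ; C = +0.258199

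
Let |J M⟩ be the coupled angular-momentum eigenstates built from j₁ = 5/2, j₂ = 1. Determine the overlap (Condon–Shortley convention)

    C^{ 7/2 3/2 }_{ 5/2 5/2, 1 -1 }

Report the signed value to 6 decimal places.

triangle: 0!*5!*2!/8! = 240/40320
(j±m)!: 5!*0!*0!*2!*5!*2! = 57600
prefactor² = (2J+1)*Δ*N² = 19200/7
  k=0: +1/(0!*0!*0!*0!*5!*2!) = 1/240
Σ = 1/240  ⇒  CG² = 19200/7*1/240² = 1/21
CG = +√(1/21) = +0.218218

+√(1/21) ≈ +0.218218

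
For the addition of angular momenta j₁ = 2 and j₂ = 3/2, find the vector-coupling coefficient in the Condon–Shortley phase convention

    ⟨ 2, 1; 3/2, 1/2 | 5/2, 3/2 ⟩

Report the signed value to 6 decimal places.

triangle: 1!*3!*2!/7! = 12/5040
(j±m)!: 3!*1!*2!*1!*4!*1! = 288
prefactor² = (2J+1)*Δ*N² = 144/35
  k=0: +1/(0!*1!*1!*2!*2!*0!) = 1/4
  k=1: −1/(1!*0!*0!*1!*3!*1!) = -1/6
Σ = 1/12  ⇒  CG² = 144/35*1/12² = 1/35
CG = +√(1/35) = +0.169031

+√(1/35) ≈ +0.169031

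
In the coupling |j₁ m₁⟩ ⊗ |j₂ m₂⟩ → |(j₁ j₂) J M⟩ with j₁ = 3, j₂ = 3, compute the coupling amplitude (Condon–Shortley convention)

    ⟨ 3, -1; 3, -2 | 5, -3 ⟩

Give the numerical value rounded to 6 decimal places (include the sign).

√[11·1!5!5!/12! · 2!4!1!5!2!8!] = √(153600)
  +(−1)^0/∏(0,1,4,1,1,4)! = 1/576  (running 1/576)
  +(−1)^1/∏(1,0,3,0,2,5)! = -1/1440  (running 1/960)
⟨..|..⟩ = √(153600)·(1/960) = +0.408248

+√(1/6) = +0.408248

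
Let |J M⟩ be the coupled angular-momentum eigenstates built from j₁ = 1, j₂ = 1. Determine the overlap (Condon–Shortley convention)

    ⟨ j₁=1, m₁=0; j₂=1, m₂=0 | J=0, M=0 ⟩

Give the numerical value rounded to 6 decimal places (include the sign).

triangle: 2!*0!*0!/3! = 2/6
(j±m)!: 1!*1!*1!*1!*0!*0! = 1
prefactor² = (2J+1)*Δ*N² = 1/3
  k=1: −1/(1!*1!*0!*0!*0!*0!) = -1
Σ = -1  ⇒  CG² = 1/3*(-1)² = 1/3
CG = −√(1/3) = -0.577350

−√(1/3) = -0.577350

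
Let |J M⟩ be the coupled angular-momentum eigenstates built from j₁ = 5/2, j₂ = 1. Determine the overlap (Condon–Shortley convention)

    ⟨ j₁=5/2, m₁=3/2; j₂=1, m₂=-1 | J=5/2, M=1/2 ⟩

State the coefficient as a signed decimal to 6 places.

+√(16/35) = +0.676123

√[6·1!4!1!/7! · 4!1!0!2!3!2!] = √(576/35)
  +(−1)^0/∏(0,1,1,0,3,1)! = 1/6  (running 1/6)
⟨..|..⟩ = √(576/35)·(1/6) = +0.676123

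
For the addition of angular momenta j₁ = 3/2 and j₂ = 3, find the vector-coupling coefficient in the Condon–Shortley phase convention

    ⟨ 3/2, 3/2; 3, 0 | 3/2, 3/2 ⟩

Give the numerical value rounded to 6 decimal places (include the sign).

+0.169031

triangle: 3!×0!×3!/7! = 36/5040
(j±m)!: 3!×0!×3!×3!×3!×0! = 1296
prefactor² = (2J+1)×Δ×N² = 1296/35
  k=0: +1/(0!×3!×0!×3!×0!×0!) = 1/36
Σ = 1/36  ⇒  CG² = 1296/35×1/36² = 1/35
CG = +√(1/35) = +0.169031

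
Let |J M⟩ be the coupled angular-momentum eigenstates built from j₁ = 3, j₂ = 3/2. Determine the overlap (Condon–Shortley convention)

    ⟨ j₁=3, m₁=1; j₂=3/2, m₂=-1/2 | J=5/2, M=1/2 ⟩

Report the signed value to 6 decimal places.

j₁+j₂−J=2  J+j₁−j₂=4  J−j₁+j₂=1  j₁+j₂+J+1=8
(j₁±m₁, j₂±m₂, J±M) = (4,2,1,2,3,2)
P² = 288/35
sum k=0..1:
  [0] +1/8 = 1/8
  [1] −1/6 = -1/6
S = -1/24
C² = P²·S² = 1/70 ; C = -0.119523

-0.119523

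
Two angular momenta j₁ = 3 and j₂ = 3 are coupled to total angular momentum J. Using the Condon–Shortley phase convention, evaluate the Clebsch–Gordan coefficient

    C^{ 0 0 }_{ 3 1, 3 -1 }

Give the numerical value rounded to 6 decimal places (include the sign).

+0.377964  (= +√(1/7))

triangle: 6!*0!*0!/7! = 720/5040
(j±m)!: 4!*2!*2!*4!*0!*0! = 2304
prefactor² = (2J+1)*Δ*N² = 2304/7
  k=2: +1/(2!*4!*0!*0!*0!*0!) = 1/48
Σ = 1/48  ⇒  CG² = 2304/7*1/48² = 1/7
CG = +√(1/7) = +0.377964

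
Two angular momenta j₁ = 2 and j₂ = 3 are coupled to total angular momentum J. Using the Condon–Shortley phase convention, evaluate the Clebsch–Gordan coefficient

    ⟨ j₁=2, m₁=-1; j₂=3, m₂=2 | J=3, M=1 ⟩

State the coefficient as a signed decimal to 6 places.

+0.500000

j₁+j₂−J=2  J+j₁−j₂=2  J−j₁+j₂=4  j₁+j₂+J+1=9
(j₁±m₁, j₂±m₂, J±M) = (1,3,5,1,4,2)
P² = 64
sum k=1..2:
  [1] −1/48 = -1/48
  [2] +1/12 = 1/12
S = 1/16
C² = P²·S² = 1/4 ; C = +0.500000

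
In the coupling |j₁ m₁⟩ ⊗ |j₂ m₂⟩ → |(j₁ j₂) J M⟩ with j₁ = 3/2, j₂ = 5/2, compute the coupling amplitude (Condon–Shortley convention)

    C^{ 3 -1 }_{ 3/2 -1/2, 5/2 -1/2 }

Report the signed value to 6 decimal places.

√[7·1!2!4!/8! · 1!2!2!3!2!4!] = √(48/5)
  +(−1)^0/∏(0,1,2,2,0,2)! = 1/8  (running 1/8)
  +(−1)^1/∏(1,0,1,1,1,3)! = -1/6  (running -1/24)
⟨..|..⟩ = √(48/5)·(-1/24) = -0.129099

-0.129099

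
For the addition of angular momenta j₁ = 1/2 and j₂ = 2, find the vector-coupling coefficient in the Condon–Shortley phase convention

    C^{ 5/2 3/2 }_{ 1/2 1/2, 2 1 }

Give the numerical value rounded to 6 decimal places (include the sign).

+√(4/5) ≈ +0.894427

j₁+j₂−J=0  J+j₁−j₂=1  J−j₁+j₂=4  j₁+j₂+J+1=6
(j₁±m₁, j₂±m₂, J±M) = (1,0,3,1,4,1)
P² = 144/5
sum k=0..0:
  [0] +1/6 = 1/6
S = 1/6
C² = P²·S² = 4/5 ; C = +0.894427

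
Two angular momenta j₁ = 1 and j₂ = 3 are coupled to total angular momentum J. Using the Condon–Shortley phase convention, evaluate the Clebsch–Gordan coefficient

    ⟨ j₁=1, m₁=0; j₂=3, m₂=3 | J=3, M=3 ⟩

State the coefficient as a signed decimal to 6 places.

j₁+j₂−J=1  J+j₁−j₂=1  J−j₁+j₂=5  j₁+j₂+J+1=8
(j₁±m₁, j₂±m₂, J±M) = (1,1,6,0,6,0)
P² = 10800
sum k=1..1:
  [1] −1/120 = -1/120
S = -1/120
C² = P²·S² = 3/4 ; C = -0.866025

−√(3/4) ≈ -0.866025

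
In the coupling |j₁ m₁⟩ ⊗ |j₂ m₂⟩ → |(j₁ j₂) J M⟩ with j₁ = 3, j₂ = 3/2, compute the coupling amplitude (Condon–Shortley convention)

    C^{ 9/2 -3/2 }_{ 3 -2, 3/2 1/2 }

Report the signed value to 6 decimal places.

triangle: 0!*6!*3!/10! = 4320/3628800
(j±m)!: 1!*5!*2!*1!*3!*6! = 1036800
prefactor² = (2J+1)*Δ*N² = 86400/7
  k=0: +1/(0!*0!*5!*2!*1!*1!) = 1/240
Σ = 1/240  ⇒  CG² = 86400/7*1/240² = 3/14
CG = +√(3/14) = +0.462910

+0.462910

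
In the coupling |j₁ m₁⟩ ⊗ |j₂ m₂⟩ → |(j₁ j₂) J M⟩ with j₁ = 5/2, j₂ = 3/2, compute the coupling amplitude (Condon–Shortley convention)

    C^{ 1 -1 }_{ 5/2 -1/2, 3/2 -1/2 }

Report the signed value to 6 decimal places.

−√(3/20) = -0.387298

√[3·3!2!0!/6! · 2!3!1!2!0!2!] = √(12/5)
  +(−1)^1/∏(1,2,2,0,0,0)! = -1/4  (running -1/4)
⟨..|..⟩ = √(12/5)·(-1/4) = -0.387298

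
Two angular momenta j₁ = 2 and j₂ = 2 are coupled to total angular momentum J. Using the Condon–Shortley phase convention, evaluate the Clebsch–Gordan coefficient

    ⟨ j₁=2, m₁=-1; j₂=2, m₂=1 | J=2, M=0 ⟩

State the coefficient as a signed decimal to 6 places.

+0.267261  (= +√(1/14))

√[5·2!2!2!/7! · 1!3!3!1!2!2!] = √(8/7)
  +(−1)^1/∏(1,1,2,2,0,0)! = -1/4  (running -1/4)
  +(−1)^2/∏(2,0,1,1,1,1)! = 1/2  (running 1/4)
⟨..|..⟩ = √(8/7)·(1/4) = +0.267261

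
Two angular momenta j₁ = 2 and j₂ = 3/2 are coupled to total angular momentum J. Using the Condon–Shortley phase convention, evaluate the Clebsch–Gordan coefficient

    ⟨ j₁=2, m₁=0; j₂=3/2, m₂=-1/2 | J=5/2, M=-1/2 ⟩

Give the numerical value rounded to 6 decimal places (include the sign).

+0.292770

triangle: 1!·3!·2!/7! = 12/5040
(j±m)!: 2!·2!·1!·2!·2!·3! = 96
prefactor² = (2J+1)·Δ·N² = 48/35
  k=0: +1/(0!·1!·2!·1!·1!·1!) = 1/2
  k=1: −1/(1!·0!·1!·0!·2!·2!) = -1/4
Σ = 1/4  ⇒  CG² = 48/35·1/4² = 3/35
CG = +√(3/35) = +0.292770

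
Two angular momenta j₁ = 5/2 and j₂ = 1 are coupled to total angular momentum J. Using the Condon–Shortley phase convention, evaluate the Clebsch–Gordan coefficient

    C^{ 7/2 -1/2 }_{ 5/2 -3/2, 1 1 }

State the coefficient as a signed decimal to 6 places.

+0.377964

j₁+j₂−J=0  J+j₁−j₂=5  J−j₁+j₂=2  j₁+j₂+J+1=8
(j₁±m₁, j₂±m₂, J±M) = (1,4,2,0,3,4)
P² = 2304/7
sum k=0..0:
  [0] +1/48 = 1/48
S = 1/48
C² = P²·S² = 1/7 ; C = +0.377964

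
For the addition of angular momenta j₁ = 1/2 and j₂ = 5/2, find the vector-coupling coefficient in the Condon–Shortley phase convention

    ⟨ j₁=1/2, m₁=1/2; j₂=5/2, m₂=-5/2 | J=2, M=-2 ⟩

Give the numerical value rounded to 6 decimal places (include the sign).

j₁+j₂−J=1  J+j₁−j₂=0  J−j₁+j₂=4  j₁+j₂+J+1=6
(j₁±m₁, j₂±m₂, J±M) = (1,0,0,5,0,4)
P² = 480
sum k=0..0:
  [0] +1/24 = 1/24
S = 1/24
C² = P²·S² = 5/6 ; C = +0.912871

+0.912871  (= +√(5/6))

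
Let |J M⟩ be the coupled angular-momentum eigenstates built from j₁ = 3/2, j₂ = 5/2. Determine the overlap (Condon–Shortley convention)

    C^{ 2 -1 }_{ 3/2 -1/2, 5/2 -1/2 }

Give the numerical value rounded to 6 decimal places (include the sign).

−√(25/84) ≈ -0.545545

j₁+j₂−J=2  J+j₁−j₂=1  J−j₁+j₂=3  j₁+j₂+J+1=7
(j₁±m₁, j₂±m₂, J±M) = (1,2,2,3,1,3)
P² = 12/7
sum k=1..2:
  [1] −1/2 = -1/2
  [2] +1/12 = 1/12
S = -5/12
C² = P²·S² = 25/84 ; C = -0.545545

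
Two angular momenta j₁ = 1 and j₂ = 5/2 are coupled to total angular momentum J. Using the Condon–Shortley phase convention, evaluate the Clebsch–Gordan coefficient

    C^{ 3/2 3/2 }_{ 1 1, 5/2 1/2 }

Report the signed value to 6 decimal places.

triangle: 2!·0!·3!/6! = 12/720
(j±m)!: 2!·0!·3!·2!·3!·0! = 144
prefactor² = (2J+1)·Δ·N² = 48/5
  k=0: +1/(0!·2!·0!·3!·0!·0!) = 1/12
Σ = 1/12  ⇒  CG² = 48/5·1/12² = 1/15
CG = +√(1/15) = +0.258199

+0.258199  (= +√(1/15))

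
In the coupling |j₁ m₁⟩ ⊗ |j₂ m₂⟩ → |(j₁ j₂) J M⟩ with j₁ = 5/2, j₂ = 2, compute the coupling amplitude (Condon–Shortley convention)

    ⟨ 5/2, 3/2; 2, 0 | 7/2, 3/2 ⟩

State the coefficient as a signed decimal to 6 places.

+√(2/7) = +0.534522

j₁+j₂−J=1  J+j₁−j₂=4  J−j₁+j₂=3  j₁+j₂+J+1=9
(j₁±m₁, j₂±m₂, J±M) = (4,1,2,2,5,2)
P² = 512/7
sum k=0..1:
  [0] +1/12 = 1/12
  [1] −1/48 = -1/48
S = 1/16
C² = P²·S² = 2/7 ; C = +0.534522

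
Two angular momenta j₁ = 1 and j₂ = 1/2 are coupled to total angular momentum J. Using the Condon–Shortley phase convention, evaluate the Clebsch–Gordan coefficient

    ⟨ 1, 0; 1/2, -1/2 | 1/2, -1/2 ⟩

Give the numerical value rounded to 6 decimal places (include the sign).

j₁+j₂−J=1  J+j₁−j₂=1  J−j₁+j₂=0  j₁+j₂+J+1=3
(j₁±m₁, j₂±m₂, J±M) = (1,1,0,1,0,1)
P² = 1/3
sum k=0..0:
  [0] +1/1 = 1
S = 1
C² = P²·S² = 1/3 ; C = +0.577350

+√(1/3) = +0.577350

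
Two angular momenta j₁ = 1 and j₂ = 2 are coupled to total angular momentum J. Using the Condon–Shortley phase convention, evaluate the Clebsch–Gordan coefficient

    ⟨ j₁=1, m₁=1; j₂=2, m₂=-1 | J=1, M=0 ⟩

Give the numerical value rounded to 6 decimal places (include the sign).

j₁+j₂−J=2  J+j₁−j₂=0  J−j₁+j₂=2  j₁+j₂+J+1=5
(j₁±m₁, j₂±m₂, J±M) = (2,0,1,3,1,1)
P² = 6/5
sum k=0..0:
  [0] +1/2 = 1/2
S = 1/2
C² = P²·S² = 3/10 ; C = +0.547723

+0.547723  (= +√(3/10))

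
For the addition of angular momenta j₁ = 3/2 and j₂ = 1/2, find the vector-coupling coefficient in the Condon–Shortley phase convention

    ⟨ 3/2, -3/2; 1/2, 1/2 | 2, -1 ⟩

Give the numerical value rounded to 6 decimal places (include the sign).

triangle: 0!×3!×1!/5! = 6/120
(j±m)!: 0!×3!×1!×0!×1!×3! = 36
prefactor² = (2J+1)×Δ×N² = 9
  k=0: +1/(0!×0!×3!×1!×0!×0!) = 1/6
Σ = 1/6  ⇒  CG² = 9×1/6² = 1/4
CG = +√(1/4) = +0.500000

+√(1/4) ≈ +0.500000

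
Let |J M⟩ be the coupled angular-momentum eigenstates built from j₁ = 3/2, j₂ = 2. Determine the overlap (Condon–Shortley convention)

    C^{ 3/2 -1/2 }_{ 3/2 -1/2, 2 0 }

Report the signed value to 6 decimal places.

√[4·2!1!2!/6! · 1!2!2!2!1!2!] = √(16/45)
  +(−1)^1/∏(1,1,1,1,0,1)! = -1  (running -1)
  +(−1)^2/∏(2,0,0,0,1,2)! = 1/4  (running -3/4)
⟨..|..⟩ = √(16/45)·(-3/4) = -0.447214

−√(1/5) = -0.447214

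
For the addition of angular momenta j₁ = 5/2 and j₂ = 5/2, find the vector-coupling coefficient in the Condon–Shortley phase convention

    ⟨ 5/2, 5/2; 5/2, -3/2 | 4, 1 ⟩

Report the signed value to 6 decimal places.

+0.377964

√[9·1!4!4!/10! · 5!0!1!4!5!3!] = √(20736/7)
  +(−1)^0/∏(0,1,0,1,4,3)! = 1/144  (running 1/144)
⟨..|..⟩ = √(20736/7)·(1/144) = +0.377964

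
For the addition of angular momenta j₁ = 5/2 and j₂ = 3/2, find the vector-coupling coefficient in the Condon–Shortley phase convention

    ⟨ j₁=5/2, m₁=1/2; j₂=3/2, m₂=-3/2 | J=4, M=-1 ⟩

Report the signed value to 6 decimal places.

+√(5/28) = +0.422577

triangle: 0!*5!*3!/9! = 720/362880
(j±m)!: 3!*2!*0!*3!*3!*5! = 51840
prefactor² = (2J+1)*Δ*N² = 6480/7
  k=0: +1/(0!*0!*2!*0!*3!*3!) = 1/72
Σ = 1/72  ⇒  CG² = 6480/7*1/72² = 5/28
CG = +√(5/28) = +0.422577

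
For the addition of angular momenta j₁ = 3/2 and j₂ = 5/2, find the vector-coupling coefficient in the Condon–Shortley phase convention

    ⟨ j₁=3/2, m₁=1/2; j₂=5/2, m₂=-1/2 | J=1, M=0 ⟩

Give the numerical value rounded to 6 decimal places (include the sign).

−√(3/10) = -0.547723

j₁+j₂−J=3  J+j₁−j₂=0  J−j₁+j₂=2  j₁+j₂+J+1=6
(j₁±m₁, j₂±m₂, J±M) = (2,1,2,3,1,1)
P² = 6/5
sum k=1..1:
  [1] −1/2 = -1/2
S = -1/2
C² = P²·S² = 3/10 ; C = -0.547723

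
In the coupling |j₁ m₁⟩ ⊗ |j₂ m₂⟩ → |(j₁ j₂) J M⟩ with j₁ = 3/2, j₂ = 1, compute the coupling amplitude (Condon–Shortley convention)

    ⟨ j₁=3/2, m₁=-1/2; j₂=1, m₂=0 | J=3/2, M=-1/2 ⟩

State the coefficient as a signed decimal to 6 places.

√[4·1!2!1!/5! · 1!2!1!1!1!2!] = √(4/15)
  +(−1)^0/∏(0,1,2,1,0,0)! = 1/2  (running 1/2)
  +(−1)^1/∏(1,0,1,0,1,1)! = -1  (running -1/2)
⟨..|..⟩ = √(4/15)·(-1/2) = -0.258199

−√(1/15) = -0.258199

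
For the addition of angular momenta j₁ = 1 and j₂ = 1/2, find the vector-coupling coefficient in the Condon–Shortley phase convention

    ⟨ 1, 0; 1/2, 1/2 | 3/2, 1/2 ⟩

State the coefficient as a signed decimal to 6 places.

triangle: 0!·2!·1!/4! = 2/24
(j±m)!: 1!·1!·1!·0!·2!·1! = 2
prefactor² = (2J+1)·Δ·N² = 2/3
  k=0: +1/(0!·0!·1!·1!·1!·0!) = 1
Σ = 1  ⇒  CG² = 2/3·1² = 2/3
CG = +√(2/3) = +0.816497

+√(2/3) = +0.816497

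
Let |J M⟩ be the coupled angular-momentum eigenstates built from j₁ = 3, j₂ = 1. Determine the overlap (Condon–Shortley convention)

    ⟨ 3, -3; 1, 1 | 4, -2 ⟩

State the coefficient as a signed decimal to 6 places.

√[9·0!6!2!/9! · 0!6!2!0!2!6!] = √(518400/7)
  +(−1)^0/∏(0,0,6,2,0,0)! = 1/1440  (running 1/1440)
⟨..|..⟩ = √(518400/7)·(1/1440) = +0.188982

+0.188982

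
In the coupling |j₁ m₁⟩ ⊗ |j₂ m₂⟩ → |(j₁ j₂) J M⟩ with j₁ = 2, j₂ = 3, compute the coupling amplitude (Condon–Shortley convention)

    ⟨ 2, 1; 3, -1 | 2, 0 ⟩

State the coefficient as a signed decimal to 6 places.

triangle: 3!·1!·3!/8! = 36/40320
(j±m)!: 3!·1!·2!·4!·2!·2! = 1152
prefactor² = (2J+1)·Δ·N² = 36/7
  k=0: +1/(0!·3!·1!·2!·0!·1!) = 1/12
  k=1: −1/(1!·2!·0!·1!·1!·2!) = -1/4
Σ = -1/6  ⇒  CG² = 36/7·(-1/6)² = 1/7
CG = −√(1/7) = -0.377964

−√(1/7) ≈ -0.377964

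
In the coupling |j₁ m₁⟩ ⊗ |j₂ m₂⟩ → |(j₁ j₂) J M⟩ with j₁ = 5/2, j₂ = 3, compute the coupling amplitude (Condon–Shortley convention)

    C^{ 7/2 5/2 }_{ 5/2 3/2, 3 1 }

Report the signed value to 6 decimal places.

-0.398410

triangle: 2!×3!×4!/10! = 288/3628800
(j±m)!: 4!×1!×4!×2!×6!×1! = 829440
prefactor² = (2J+1)×Δ×N² = 18432/35
  k=0: +1/(0!×2!×1!×4!×2!×0!) = 1/96
  k=1: −1/(1!×1!×0!×3!×3!×1!) = -1/36
Σ = -5/288  ⇒  CG² = 18432/35×(-5/288)² = 10/63
CG = −√(10/63) = -0.398410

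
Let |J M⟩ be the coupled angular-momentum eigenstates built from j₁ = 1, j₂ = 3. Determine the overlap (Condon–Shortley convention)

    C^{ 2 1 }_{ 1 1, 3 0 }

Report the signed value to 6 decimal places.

+√(1/7) = +0.377964

j₁+j₂−J=2  J+j₁−j₂=0  J−j₁+j₂=4  j₁+j₂+J+1=7
(j₁±m₁, j₂±m₂, J±M) = (2,0,3,3,3,1)
P² = 144/7
sum k=0..0:
  [0] +1/12 = 1/12
S = 1/12
C² = P²·S² = 1/7 ; C = +0.377964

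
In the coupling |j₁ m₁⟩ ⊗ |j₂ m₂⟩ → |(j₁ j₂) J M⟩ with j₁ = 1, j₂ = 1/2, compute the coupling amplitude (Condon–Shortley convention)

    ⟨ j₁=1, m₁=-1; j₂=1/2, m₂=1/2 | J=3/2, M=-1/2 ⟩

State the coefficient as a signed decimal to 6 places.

+0.577350  (= +√(1/3))

triangle: 0!*2!*1!/4! = 2/24
(j±m)!: 0!*2!*1!*0!*1!*2! = 4
prefactor² = (2J+1)*Δ*N² = 4/3
  k=0: +1/(0!*0!*2!*1!*0!*0!) = 1/2
Σ = 1/2  ⇒  CG² = 4/3*1/2² = 1/3
CG = +√(1/3) = +0.577350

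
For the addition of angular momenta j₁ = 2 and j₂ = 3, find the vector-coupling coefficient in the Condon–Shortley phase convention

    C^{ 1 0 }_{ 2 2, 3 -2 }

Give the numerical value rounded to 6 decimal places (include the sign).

√[3·4!0!2!/7! · 4!0!1!5!1!1!] = √(576/7)
  +(−1)^0/∏(0,4,0,1,0,1)! = 1/24  (running 1/24)
⟨..|..⟩ = √(576/7)·(1/24) = +0.377964

+0.377964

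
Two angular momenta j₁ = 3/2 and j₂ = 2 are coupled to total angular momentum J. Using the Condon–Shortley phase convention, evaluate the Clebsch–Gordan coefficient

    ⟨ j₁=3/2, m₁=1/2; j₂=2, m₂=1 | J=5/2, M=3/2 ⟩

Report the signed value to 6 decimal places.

-0.169031

triangle: 1!*2!*3!/7! = 12/5040
(j±m)!: 2!*1!*3!*1!*4!*1! = 288
prefactor² = (2J+1)*Δ*N² = 144/35
  k=0: +1/(0!*1!*1!*3!*1!*0!) = 1/6
  k=1: −1/(1!*0!*0!*2!*2!*1!) = -1/4
Σ = -1/12  ⇒  CG² = 144/35*(-1/12)² = 1/35
CG = −√(1/35) = -0.169031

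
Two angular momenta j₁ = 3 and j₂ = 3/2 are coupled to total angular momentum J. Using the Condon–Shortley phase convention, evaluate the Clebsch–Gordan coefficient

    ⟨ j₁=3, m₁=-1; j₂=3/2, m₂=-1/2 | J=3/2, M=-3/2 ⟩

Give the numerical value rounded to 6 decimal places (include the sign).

√[4·3!3!0!/7! · 2!4!1!2!0!3!] = √(576/35)
  +(−1)^1/∏(1,2,3,0,0,0)! = -1/12  (running -1/12)
⟨..|..⟩ = √(576/35)·(-1/12) = -0.338062

−√(4/35) ≈ -0.338062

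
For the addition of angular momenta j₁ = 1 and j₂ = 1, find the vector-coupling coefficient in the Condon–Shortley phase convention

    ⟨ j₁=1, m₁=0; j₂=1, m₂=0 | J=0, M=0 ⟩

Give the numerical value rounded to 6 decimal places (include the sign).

−√(1/3) ≈ -0.577350

√[1·2!0!0!/3! · 1!1!1!1!0!0!] = √(1/3)
  +(−1)^1/∏(1,1,0,0,0,0)! = -1  (running -1)
⟨..|..⟩ = √(1/3)·(-1) = -0.577350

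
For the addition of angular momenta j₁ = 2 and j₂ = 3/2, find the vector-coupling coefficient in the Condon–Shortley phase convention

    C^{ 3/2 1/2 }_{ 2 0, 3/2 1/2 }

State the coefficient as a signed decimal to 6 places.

j₁+j₂−J=2  J+j₁−j₂=2  J−j₁+j₂=1  j₁+j₂+J+1=6
(j₁±m₁, j₂±m₂, J±M) = (2,2,2,1,2,1)
P² = 16/45
sum k=1..2:
  [1] −1/1 = -1
  [2] +1/4 = 1/4
S = -3/4
C² = P²·S² = 1/5 ; C = -0.447214

−√(1/5) ≈ -0.447214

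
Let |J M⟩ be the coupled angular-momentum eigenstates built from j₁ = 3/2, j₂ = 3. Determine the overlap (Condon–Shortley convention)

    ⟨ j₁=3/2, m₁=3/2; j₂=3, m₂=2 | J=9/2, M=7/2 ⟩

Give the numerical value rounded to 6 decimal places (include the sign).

√[10·0!3!6!/10! · 3!0!5!1!8!1!] = √(345600)
  +(−1)^0/∏(0,0,0,5,3,1)! = 1/720  (running 1/720)
⟨..|..⟩ = √(345600)·(1/720) = +0.816497

+√(2/3) ≈ +0.816497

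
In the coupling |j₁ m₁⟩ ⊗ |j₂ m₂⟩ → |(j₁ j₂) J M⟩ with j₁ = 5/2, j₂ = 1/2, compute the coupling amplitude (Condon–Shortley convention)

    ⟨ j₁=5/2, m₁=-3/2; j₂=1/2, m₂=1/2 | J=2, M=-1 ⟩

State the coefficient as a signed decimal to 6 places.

√[5·1!4!0!/6! · 1!4!1!0!1!3!] = √(24)
  +(−1)^1/∏(1,0,3,0,1,0)! = -1/6  (running -1/6)
⟨..|..⟩ = √(24)·(-1/6) = -0.816497

−√(2/3) ≈ -0.816497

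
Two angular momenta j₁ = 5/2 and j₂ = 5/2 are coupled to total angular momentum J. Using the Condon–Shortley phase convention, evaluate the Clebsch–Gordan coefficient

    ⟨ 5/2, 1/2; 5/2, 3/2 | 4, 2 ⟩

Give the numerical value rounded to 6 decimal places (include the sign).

−√(5/28) ≈ -0.422577

√[9·1!4!4!/10! · 3!2!4!1!6!2!] = √(20736/35)
  +(−1)^0/∏(0,1,2,4,2,0)! = 1/96  (running 1/96)
  +(−1)^1/∏(1,0,1,3,3,1)! = -1/36  (running -5/288)
⟨..|..⟩ = √(20736/35)·(-5/288) = -0.422577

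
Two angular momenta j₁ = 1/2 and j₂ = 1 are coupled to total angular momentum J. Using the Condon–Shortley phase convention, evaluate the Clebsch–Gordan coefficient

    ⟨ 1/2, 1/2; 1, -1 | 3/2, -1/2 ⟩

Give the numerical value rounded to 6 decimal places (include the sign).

√[4·0!1!2!/4! · 1!0!0!2!1!2!] = √(4/3)
  +(−1)^0/∏(0,0,0,0,1,2)! = 1/2  (running 1/2)
⟨..|..⟩ = √(4/3)·(1/2) = +0.577350

+√(1/3) ≈ +0.577350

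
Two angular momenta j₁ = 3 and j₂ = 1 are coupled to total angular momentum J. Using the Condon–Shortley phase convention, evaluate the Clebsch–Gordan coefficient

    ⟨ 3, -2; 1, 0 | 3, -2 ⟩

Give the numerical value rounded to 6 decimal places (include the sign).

-0.577350  (= −√(1/3))

√[7·1!5!1!/8! · 1!5!1!1!1!5!] = √(300)
  +(−1)^0/∏(0,1,5,1,0,0)! = 1/120  (running 1/120)
  +(−1)^1/∏(1,0,4,0,1,1)! = -1/24  (running -1/30)
⟨..|..⟩ = √(300)·(-1/30) = -0.577350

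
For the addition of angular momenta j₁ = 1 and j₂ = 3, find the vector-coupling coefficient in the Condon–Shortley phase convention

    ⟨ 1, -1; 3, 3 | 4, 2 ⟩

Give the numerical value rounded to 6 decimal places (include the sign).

triangle: 0!·2!·6!/9! = 1440/362880
(j±m)!: 0!·2!·6!·0!·6!·2! = 2073600
prefactor² = (2J+1)·Δ·N² = 518400/7
  k=0: +1/(0!·0!·2!·6!·0!·0!) = 1/1440
Σ = 1/1440  ⇒  CG² = 518400/7·1/1440² = 1/28
CG = +√(1/28) = +0.188982

+√(1/28) = +0.188982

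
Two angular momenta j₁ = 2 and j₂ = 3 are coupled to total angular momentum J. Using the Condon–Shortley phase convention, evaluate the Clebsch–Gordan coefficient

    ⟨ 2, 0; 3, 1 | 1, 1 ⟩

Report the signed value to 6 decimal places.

+√(6/35) = +0.414039

√[3·4!0!2!/7! · 2!2!4!2!2!0!] = √(384/35)
  +(−1)^2/∏(2,2,0,2,0,0)! = 1/8  (running 1/8)
⟨..|..⟩ = √(384/35)·(1/8) = +0.414039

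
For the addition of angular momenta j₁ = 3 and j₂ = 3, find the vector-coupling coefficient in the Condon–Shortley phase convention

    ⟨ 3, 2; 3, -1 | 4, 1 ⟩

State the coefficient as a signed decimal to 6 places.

+√(16/77) = +0.455842

√[9·2!4!4!/11! · 5!1!2!4!5!3!] = √(82944/77)
  +(−1)^0/∏(0,2,1,2,3,2)! = 1/48  (running 1/48)
  +(−1)^1/∏(1,1,0,1,4,3)! = -1/144  (running 1/72)
⟨..|..⟩ = √(82944/77)·(1/72) = +0.455842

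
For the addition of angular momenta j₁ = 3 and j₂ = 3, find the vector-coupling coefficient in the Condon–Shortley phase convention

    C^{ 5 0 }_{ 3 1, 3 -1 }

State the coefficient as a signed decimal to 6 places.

j₁+j₂−J=1  J+j₁−j₂=5  J−j₁+j₂=5  j₁+j₂+J+1=12
(j₁±m₁, j₂±m₂, J±M) = (4,2,2,4,5,5)
P² = 76800/7
sum k=0..1:
  [0] +1/144 = 1/144
  [1] −1/576 = -1/576
S = 1/192
C² = P²·S² = 25/84 ; C = +0.545545

+√(25/84) = +0.545545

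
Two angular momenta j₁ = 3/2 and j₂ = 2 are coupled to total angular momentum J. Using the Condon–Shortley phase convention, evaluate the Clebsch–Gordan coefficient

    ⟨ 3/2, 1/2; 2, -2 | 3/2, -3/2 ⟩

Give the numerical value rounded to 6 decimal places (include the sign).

+0.632456

triangle: 2!×1!×2!/6! = 4/720
(j±m)!: 2!×1!×0!×4!×0!×3! = 288
prefactor² = (2J+1)×Δ×N² = 32/5
  k=0: +1/(0!×2!×1!×0!×0!×2!) = 1/4
Σ = 1/4  ⇒  CG² = 32/5×1/4² = 2/5
CG = +√(2/5) = +0.632456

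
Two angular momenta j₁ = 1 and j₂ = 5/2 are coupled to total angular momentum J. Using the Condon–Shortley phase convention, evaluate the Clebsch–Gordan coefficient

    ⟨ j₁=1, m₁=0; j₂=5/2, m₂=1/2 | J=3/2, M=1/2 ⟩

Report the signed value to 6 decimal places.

−√(2/5) = -0.632456

triangle: 2!·0!·3!/6! = 12/720
(j±m)!: 1!·1!·3!·2!·2!·1! = 24
prefactor² = (2J+1)·Δ·N² = 8/5
  k=1: −1/(1!·1!·0!·2!·0!·1!) = -1/2
Σ = -1/2  ⇒  CG² = 8/5·(-1/2)² = 2/5
CG = −√(2/5) = -0.632456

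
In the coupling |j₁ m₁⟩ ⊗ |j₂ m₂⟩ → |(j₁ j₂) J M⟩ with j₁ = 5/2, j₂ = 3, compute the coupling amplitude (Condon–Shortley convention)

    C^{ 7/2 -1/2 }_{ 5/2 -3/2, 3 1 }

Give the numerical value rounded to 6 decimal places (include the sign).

j₁+j₂−J=2  J+j₁−j₂=3  J−j₁+j₂=4  j₁+j₂+J+1=10
(j₁±m₁, j₂±m₂, J±M) = (1,4,4,2,3,4)
P² = 18432/175
sum k=1..2:
  [1] −1/36 = -1/36
  [2] +1/16 = 1/16
S = 5/144
C² = P²·S² = 8/63 ; C = +0.356348

+0.356348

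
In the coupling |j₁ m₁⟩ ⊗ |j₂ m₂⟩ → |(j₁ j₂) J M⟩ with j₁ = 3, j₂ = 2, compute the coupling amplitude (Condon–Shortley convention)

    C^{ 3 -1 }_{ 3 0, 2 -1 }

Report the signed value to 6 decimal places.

j₁+j₂−J=2  J+j₁−j₂=4  J−j₁+j₂=2  j₁+j₂+J+1=9
(j₁±m₁, j₂±m₂, J±M) = (3,3,1,3,2,4)
P² = 96/5
sum k=0..1:
  [0] +1/12 = 1/12
  [1] −1/8 = -1/8
S = -1/24
C² = P²·S² = 1/30 ; C = -0.182574

-0.182574  (= −√(1/30))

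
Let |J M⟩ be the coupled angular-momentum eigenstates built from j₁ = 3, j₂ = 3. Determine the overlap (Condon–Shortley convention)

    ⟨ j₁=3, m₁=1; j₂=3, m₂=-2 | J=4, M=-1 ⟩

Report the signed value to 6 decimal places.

+√(16/77) = +0.455842

triangle: 2!×4!×4!/11! = 1152/39916800
(j±m)!: 4!×2!×1!×5!×3!×5! = 4147200
prefactor² = (2J+1)×Δ×N² = 82944/77
  k=0: +1/(0!×2!×2!×1!×2!×3!) = 1/48
  k=1: −1/(1!×1!×1!×0!×3!×4!) = -1/144
Σ = 1/72  ⇒  CG² = 82944/77×1/72² = 16/77
CG = +√(16/77) = +0.455842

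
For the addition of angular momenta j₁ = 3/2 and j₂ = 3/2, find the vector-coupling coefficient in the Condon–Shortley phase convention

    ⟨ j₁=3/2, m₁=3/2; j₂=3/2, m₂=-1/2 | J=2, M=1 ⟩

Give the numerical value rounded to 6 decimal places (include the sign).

+0.707107

triangle: 1!*2!*2!/6! = 4/720
(j±m)!: 3!*0!*1!*2!*3!*1! = 72
prefactor² = (2J+1)*Δ*N² = 2
  k=0: +1/(0!*1!*0!*1!*2!*1!) = 1/2
Σ = 1/2  ⇒  CG² = 2*1/2² = 1/2
CG = +√(1/2) = +0.707107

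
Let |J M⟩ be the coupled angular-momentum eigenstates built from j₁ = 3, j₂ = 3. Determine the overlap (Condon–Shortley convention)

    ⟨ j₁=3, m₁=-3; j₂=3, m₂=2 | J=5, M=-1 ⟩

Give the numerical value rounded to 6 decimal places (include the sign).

√[11·1!5!5!/12! · 0!6!5!1!4!6!] = √(3456000/7)
  +(−1)^1/∏(1,0,5,4,0,1)! = -1/2880  (running -1/2880)
⟨..|..⟩ = √(3456000/7)·(-1/2880) = -0.243975

-0.243975  (= −√(5/84))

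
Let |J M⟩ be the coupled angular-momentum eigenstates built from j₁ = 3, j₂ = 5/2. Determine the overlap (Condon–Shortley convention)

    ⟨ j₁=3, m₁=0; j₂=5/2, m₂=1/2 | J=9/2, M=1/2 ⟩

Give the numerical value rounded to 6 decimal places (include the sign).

−√(10/231) ≈ -0.208063

triangle: 1!×5!×4!/11! = 2880/39916800
(j±m)!: 3!×3!×3!×2!×5!×4! = 1244160
prefactor² = (2J+1)×Δ×N² = 69120/77
  k=0: +1/(0!×1!×3!×3!×2!×1!) = 1/72
  k=1: −1/(1!×0!×2!×2!×3!×2!) = -1/48
Σ = -1/144  ⇒  CG² = 69120/77×(-1/144)² = 10/231
CG = −√(10/231) = -0.208063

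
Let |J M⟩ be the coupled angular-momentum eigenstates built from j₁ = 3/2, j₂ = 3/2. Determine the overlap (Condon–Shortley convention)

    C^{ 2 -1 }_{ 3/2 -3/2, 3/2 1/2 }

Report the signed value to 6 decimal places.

j₁+j₂−J=1  J+j₁−j₂=2  J−j₁+j₂=2  j₁+j₂+J+1=6
(j₁±m₁, j₂±m₂, J±M) = (0,3,2,1,1,3)
P² = 2
sum k=1..1:
  [1] −1/2 = -1/2
S = -1/2
C² = P²·S² = 1/2 ; C = -0.707107

−√(1/2) ≈ -0.707107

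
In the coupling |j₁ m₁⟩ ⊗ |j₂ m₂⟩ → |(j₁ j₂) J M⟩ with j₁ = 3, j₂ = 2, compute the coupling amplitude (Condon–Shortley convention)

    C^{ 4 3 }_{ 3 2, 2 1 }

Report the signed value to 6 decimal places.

j₁+j₂−J=1  J+j₁−j₂=5  J−j₁+j₂=3  j₁+j₂+J+1=10
(j₁±m₁, j₂±m₂, J±M) = (5,1,3,1,7,1)
P² = 6480
sum k=0..1:
  [0] +1/144 = 1/144
  [1] −1/240 = -1/240
S = 1/360
C² = P²·S² = 1/20 ; C = +0.223607

+√(1/20) ≈ +0.223607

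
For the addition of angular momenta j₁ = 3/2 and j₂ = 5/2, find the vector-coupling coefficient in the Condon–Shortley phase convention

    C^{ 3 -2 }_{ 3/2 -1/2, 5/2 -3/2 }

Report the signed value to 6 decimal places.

√[7·1!2!4!/8! · 1!2!1!4!1!5!] = √(48)
  +(−1)^0/∏(0,1,2,1,0,3)! = 1/12  (running 1/12)
  +(−1)^1/∏(1,0,1,0,1,4)! = -1/24  (running 1/24)
⟨..|..⟩ = √(48)·(1/24) = +0.288675

+√(1/12) ≈ +0.288675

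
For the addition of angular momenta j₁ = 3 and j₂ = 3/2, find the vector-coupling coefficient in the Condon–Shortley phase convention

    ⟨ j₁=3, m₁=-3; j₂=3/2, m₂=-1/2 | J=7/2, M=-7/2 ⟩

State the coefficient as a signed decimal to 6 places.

-0.816497  (= −√(2/3))

√[8·1!5!2!/9! · 0!6!1!2!0!7!] = √(38400)
  +(−1)^1/∏(1,0,5,0,0,2)! = -1/240  (running -1/240)
⟨..|..⟩ = √(38400)·(-1/240) = -0.816497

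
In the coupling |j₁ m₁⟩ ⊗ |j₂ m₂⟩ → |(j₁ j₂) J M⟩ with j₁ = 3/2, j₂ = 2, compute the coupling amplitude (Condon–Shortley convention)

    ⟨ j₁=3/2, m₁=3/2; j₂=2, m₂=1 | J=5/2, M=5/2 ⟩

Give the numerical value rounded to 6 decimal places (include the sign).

+0.654654

triangle: 1!*2!*3!/7! = 12/5040
(j±m)!: 3!*0!*3!*1!*5!*0! = 4320
prefactor² = (2J+1)*Δ*N² = 432/7
  k=0: +1/(0!*1!*0!*3!*2!*0!) = 1/12
Σ = 1/12  ⇒  CG² = 432/7*1/12² = 3/7
CG = +√(3/7) = +0.654654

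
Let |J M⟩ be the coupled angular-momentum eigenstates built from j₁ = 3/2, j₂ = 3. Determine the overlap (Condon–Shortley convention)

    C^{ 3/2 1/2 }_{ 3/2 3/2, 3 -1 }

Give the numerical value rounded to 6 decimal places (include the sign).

j₁+j₂−J=3  J+j₁−j₂=0  J−j₁+j₂=3  j₁+j₂+J+1=7
(j₁±m₁, j₂±m₂, J±M) = (3,0,2,4,2,1)
P² = 576/35
sum k=0..0:
  [0] +1/12 = 1/12
S = 1/12
C² = P²·S² = 4/35 ; C = +0.338062

+√(4/35) = +0.338062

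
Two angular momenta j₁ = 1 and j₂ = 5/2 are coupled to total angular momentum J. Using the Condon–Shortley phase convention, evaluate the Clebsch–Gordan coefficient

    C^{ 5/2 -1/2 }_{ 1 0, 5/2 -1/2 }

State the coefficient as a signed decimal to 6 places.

+0.169031  (= +√(1/35))

j₁+j₂−J=1  J+j₁−j₂=1  J−j₁+j₂=4  j₁+j₂+J+1=7
(j₁±m₁, j₂±m₂, J±M) = (1,1,2,3,2,3)
P² = 144/35
sum k=0..1:
  [0] +1/4 = 1/4
  [1] −1/6 = -1/6
S = 1/12
C² = P²·S² = 1/35 ; C = +0.169031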